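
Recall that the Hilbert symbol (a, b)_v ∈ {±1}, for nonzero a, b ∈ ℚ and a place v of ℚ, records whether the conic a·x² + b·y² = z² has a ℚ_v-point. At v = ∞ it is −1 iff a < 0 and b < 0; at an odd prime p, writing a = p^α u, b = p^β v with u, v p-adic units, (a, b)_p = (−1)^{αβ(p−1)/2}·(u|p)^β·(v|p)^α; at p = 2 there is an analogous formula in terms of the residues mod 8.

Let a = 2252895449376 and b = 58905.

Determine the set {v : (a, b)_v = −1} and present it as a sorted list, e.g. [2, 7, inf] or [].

[3, 7]

Mod squares: a ≡ 66, b ≡ 6545. Check v ∈ {∞, 2, 3, 5, 7, 11, 13, 17, 19}.
v=2: v_2(a)=5, v_2(b)=0; units ≡ 1, 1 (mod 8); ε·ε+αω+βω = 0·0+5·0+0·0 ≡ 0  ⇒  (a,b)_2 = +1.
v=19: a=19^2·(≡11), b=19^0·(≡5) mod 19; (11|19)=+1, (5|19)=+1; (−1)^{2·0·9}·(+1)^0·(+1)^2 = +1.
v=7: a=7^0·(≡5), b=7^1·(≡1) mod 7; (5|7)=-1, (1|7)=+1; (−1)^{0·1·3}·(-1)^1·(+1)^0 = -1.
v=11: a=11^3·(≡6), b=11^1·(≡9) mod 11; (6|11)=-1, (9|11)=+1; (−1)^{3·1·5}·(-1)^1·(+1)^3 = +1.
v=3: a=3^1·(≡1), b=3^2·(≡2) mod 3; (1|3)=+1, (2|3)=-1; (−1)^{1·2·1}·(+1)^2·(-1)^1 = -1.
v=17: a=17^2·(≡1), b=17^1·(≡14) mod 17; (1|17)=+1, (14|17)=-1; (−1)^{2·1·8}·(+1)^1·(-1)^2 = +1.
v=5: a=5^0·(≡1), b=5^1·(≡1) mod 5; (1|5)=+1, (1|5)=+1; (−1)^{0·1·2}·(+1)^1·(+1)^0 = +1.
v=13: a=13^2·(≡9), b=13^0·(≡2) mod 13; (9|13)=+1, (2|13)=-1; (−1)^{2·0·6}·(+1)^0·(-1)^2 = +1.
v=∞: 66 > 0 and 6545 > 0  ⇒  (a,b)_∞ = +1.
|Ram(66, 6545)| = 2, even; anisotropic at {3, 7}.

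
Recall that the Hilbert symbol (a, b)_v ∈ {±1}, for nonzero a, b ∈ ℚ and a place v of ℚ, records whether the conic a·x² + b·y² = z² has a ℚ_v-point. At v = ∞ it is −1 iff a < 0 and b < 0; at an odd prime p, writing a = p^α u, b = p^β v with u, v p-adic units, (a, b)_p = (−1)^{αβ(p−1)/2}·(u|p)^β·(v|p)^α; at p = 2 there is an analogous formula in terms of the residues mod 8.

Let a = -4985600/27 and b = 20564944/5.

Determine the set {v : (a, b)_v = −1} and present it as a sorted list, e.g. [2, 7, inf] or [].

[3, 5, 29, 47]

(a, b) ≡ (-2337, 6426545) mod (ℚ^×)²; places V = {2, 3, 5, 19, 23, 29, 41, 47, ∞}.
(a,b)_41: α=1, u≡23; β=1, v≡39 (mod 41); (23|41)=+1, (39|41)=+1; sign (−1)^0·+1^1·+1^1 = +1.
(a,b)_2: α=8, β=4; u≡7, v≡1 (mod 8); ε(u)ε(v)=1·0, αω(v)=8·0, βω(u)=4·0; sum ≡ 0  ⇒  +1.
(a,b)_5: α=2, u≡3; β=-1, v≡4 (mod 5); (3|5)=-1, (4|5)=+1; sign (−1)^0·-1^-1·+1^2 = -1.
(a,b)_29: α=0, u≡18; β=1, v≡23 (mod 29); (18|29)=-1, (23|29)=+1; sign (−1)^0·-1^1·+1^0 = -1.
(a,b)_47: α=0, u≡39; β=1, v≡34 (mod 47); (39|47)=-1, (34|47)=+1; sign (−1)^0·-1^1·+1^0 = -1.
(a,b)_3: α=-3, u≡1; β=0, v≡2 (mod 3); (1|3)=+1, (2|3)=-1; sign (−1)^0·+1^0·-1^-3 = -1.
(a,b)_19: α=1, u≡13; β=0, v≡17 (mod 19); (13|19)=-1, (17|19)=+1; sign (−1)^0·-1^0·+1^1 = +1.
(a,b)_23: α=0, u≡16; β=1, v≡19 (mod 23); (16|23)=+1, (19|23)=-1; sign (−1)^0·+1^1·-1^0 = +1.
(a,b)_∞: sgn(-2337)=−, sgn(6426545)=+, so +1.
(-2337, 6426545 / ℚ) ramifies at {3, 5, 29, 47}: a division algebra.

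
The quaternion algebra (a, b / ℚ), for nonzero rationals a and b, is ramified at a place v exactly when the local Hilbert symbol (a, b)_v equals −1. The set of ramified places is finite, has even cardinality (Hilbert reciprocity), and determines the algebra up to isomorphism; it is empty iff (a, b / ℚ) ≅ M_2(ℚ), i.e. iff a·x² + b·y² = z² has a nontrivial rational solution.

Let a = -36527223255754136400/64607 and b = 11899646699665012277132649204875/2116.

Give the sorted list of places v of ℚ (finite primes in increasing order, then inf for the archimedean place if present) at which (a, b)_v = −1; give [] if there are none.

[5, 11, 17, 19, 29, 37]

(a, b) ≡ (-139403, 34595) mod (ℚ^×)²; places V = {2, 3, 5, 11, 17, 19, 23, 29, 37, 43, 53, ∞}.
(a,b)_∞: sgn(-139403)=−, sgn(34595)=+, so +1.
(a,b)_43: α=0, u≡26; β=2, v≡9 (mod 43); (26|43)=-1, (9|43)=+1; sign (−1)^0·-1^2·+1^0 = +1.
(a,b)_2: α=4, β=-2; u≡5, v≡3 (mod 8); ε(u)ε(v)=0·1, αω(v)=4·1, βω(u)=-2·1; sum ≡ 0  ⇒  +1.
(a,b)_5: α=2, u≡2; β=3, v≡4 (mod 5); (2|5)=-1, (4|5)=+1; sign (−1)^0·-1^3·+1^2 = -1.
(a,b)_37: α=2, u≡17; β=3, v≡16 (mod 37); (17|37)=-1, (16|37)=+1; sign (−1)^0·-1^3·+1^2 = -1.
(a,b)_17: α=4, u≡3; β=5, v≡3 (mod 17); (3|17)=-1, (3|17)=-1; sign (−1)^0·-1^5·-1^4 = -1.
(a,b)_29: α=1, u≡24; β=2, v≡27 (mod 29); (24|29)=+1, (27|29)=-1; sign (−1)^0·+1^2·-1^1 = -1.
(a,b)_3: α=2, u≡1; β=0, v≡2 (mod 3); (1|3)=+1, (2|3)=-1; sign (−1)^0·+1^0·-1^2 = +1.
(a,b)_53: α=-2, u≡24; β=0, v≡20 (mod 53); (24|53)=+1, (20|53)=-1; sign (−1)^0·+1^0·-1^-2 = +1.
(a,b)_19: α=1, u≡4; β=2, v≡13 (mod 19); (4|19)=+1, (13|19)=-1; sign (−1)^0·+1^2·-1^1 = -1.
(a,b)_23: α=-1, u≡11; β=-2, v≡18 (mod 23); (11|23)=-1, (18|23)=+1; sign (−1)^0·-1^-2·+1^-1 = +1.
(a,b)_11: α=5, u≡2; β=9, v≡2 (mod 11); (2|11)=-1, (2|11)=-1; sign (−1)^1·-1^9·-1^5 = -1.
|Ram(-139403, 34595)| = 6, even; anisotropic at {5, 11, 17, 19, 29, 37}.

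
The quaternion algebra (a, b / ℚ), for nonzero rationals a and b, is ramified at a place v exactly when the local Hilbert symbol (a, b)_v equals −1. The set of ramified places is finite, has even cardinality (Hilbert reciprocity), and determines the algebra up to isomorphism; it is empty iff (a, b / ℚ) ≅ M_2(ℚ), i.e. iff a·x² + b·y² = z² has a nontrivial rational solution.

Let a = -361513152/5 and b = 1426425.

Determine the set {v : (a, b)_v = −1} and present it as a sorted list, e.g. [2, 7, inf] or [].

Mod squares: a ≡ -25935, b ≡ 57057. Check v ∈ {∞, 2, 3, 5, 7, 11, 13, 19}.
v=3: a=3^3·(≡1), b=3^1·(≡2) mod 3; (1|3)=+1, (2|3)=-1; (−1)^{3·1·1}·(+1)^1·(-1)^3 = +1.
v=∞: -25935 < 0 and 57057 > 0  ⇒  (a,b)_∞ = +1.
v=19: a=19^1·(≡2), b=19^1·(≡6) mod 19; (2|19)=-1, (6|19)=+1; (−1)^{1·1·9}·(-1)^1·(+1)^1 = +1.
v=13: a=13^1·(≡5), b=13^1·(≡5) mod 13; (5|13)=-1, (5|13)=-1; (−1)^{1·1·6}·(-1)^1·(-1)^1 = +1.
v=5: a=5^-1·(≡3), b=5^2·(≡2) mod 5; (3|5)=-1, (2|5)=-1; (−1)^{-1·2·2}·(-1)^2·(-1)^-1 = -1.
v=7: a=7^1·(≡5), b=7^1·(≡5) mod 7; (5|7)=-1, (5|7)=-1; (−1)^{1·1·3}·(-1)^1·(-1)^1 = -1.
v=2: v_2(a)=6, v_2(b)=0; units ≡ 1, 1 (mod 8); ε·ε+αω+βω = 0·0+6·0+0·0 ≡ 0  ⇒  (a,b)_2 = +1.
v=11: a=11^2·(≡4), b=11^1·(≡7) mod 11; (4|11)=+1, (7|11)=-1; (−1)^{2·1·5}·(+1)^1·(-1)^2 = +1.
|Ram(-25935, 57057)| = 2, even; anisotropic at {5, 7}.

[5, 7]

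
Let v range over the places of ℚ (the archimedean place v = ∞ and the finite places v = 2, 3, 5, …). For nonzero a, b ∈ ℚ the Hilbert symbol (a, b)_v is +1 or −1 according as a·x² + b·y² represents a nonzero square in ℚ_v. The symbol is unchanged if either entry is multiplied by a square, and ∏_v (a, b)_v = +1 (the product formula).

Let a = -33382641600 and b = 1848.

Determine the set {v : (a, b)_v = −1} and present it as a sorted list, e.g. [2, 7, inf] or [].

(a, b) ≡ (-391, 462) mod (ℚ^×)²; places V = {2, 3, 5, 7, 11, 17, 23, ∞}.
(a,b)_∞: sgn(-391)=−, sgn(462)=+, so +1.
(a,b)_17: α=1, u≡7; β=0, v≡12 (mod 17); (7|17)=-1, (12|17)=-1; sign (−1)^0·-1^0·-1^1 = -1.
(a,b)_2: α=6, β=3; u≡1, v≡7 (mod 8); ε(u)ε(v)=0·1, αω(v)=6·0, βω(u)=3·0; sum ≡ 0  ⇒  +1.
(a,b)_3: α=2, u≡2; β=1, v≡1 (mod 3); (2|3)=-1, (1|3)=+1; sign (−1)^0·-1^1·+1^2 = -1.
(a,b)_23: α=1, u≡9; β=0, v≡8 (mod 23); (9|23)=+1, (8|23)=+1; sign (−1)^0·+1^0·+1^1 = +1.
(a,b)_7: α=2, u≡2; β=1, v≡5 (mod 7); (2|7)=+1, (5|7)=-1; sign (−1)^0·+1^1·-1^2 = +1.
(a,b)_5: α=2, u≡1; β=0, v≡3 (mod 5); (1|5)=+1, (3|5)=-1; sign (−1)^0·+1^0·-1^2 = +1.
(a,b)_11: α=2, u≡3; β=1, v≡3 (mod 11); (3|11)=+1, (3|11)=+1; sign (−1)^0·+1^1·+1^2 = +1.
Ram(-391, 462) = {3, 17}; no ℚ_3-point on the conic.

[3, 17]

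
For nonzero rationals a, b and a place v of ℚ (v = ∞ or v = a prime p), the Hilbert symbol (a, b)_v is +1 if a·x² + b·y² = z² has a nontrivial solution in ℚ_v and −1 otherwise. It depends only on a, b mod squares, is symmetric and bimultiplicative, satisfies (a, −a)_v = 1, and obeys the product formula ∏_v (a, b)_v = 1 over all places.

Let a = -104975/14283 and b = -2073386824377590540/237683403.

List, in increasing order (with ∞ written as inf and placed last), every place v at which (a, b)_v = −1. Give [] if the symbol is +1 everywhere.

[2, 3, 5, 13, 19, inf]

(a, b) ≡ (-12597, -3705) mod (ℚ^×)²; places V = {2, 3, 5, 7, 13, 17, 19, 23, 41, 43, ∞}.
(a,b)_5: α=2, u≡2; β=1, v≡4 (mod 5); (2|5)=-1, (4|5)=+1; sign (−1)^0·-1^1·+1^2 = -1.
(a,b)_43: α=0, u≡29; β=-2, v≡11 (mod 43); (29|43)=-1, (11|43)=+1; sign (−1)^0·-1^-2·+1^0 = +1.
(a,b)_23: α=-2, u≡5; β=-2, v≡19 (mod 23); (5|23)=-1, (19|23)=-1; sign (−1)^0·-1^-2·-1^-2 = +1.
(a,b)_17: α=1, u≡10; β=4, v≡13 (mod 17); (10|17)=-1, (13|17)=+1; sign (−1)^0·-1^4·+1^1 = +1.
(a,b)_7: α=0, u≡6; β=2, v≡3 (mod 7); (6|7)=-1, (3|7)=-1; sign (−1)^0·-1^2·-1^0 = +1.
(a,b)_∞: sgn(-12597)=−, sgn(-3705)=−, so -1.
(a,b)_41: α=0, u≡40; β=2, v≡14 (mod 41); (40|41)=+1, (14|41)=-1; sign (−1)^0·+1^2·-1^0 = +1.
(a,b)_2: α=0, β=2; u≡3, v≡7 (mod 8); ε(u)ε(v)=1·1, αω(v)=0·0, βω(u)=2·1; sum ≡ 1  ⇒  -1.
(a,b)_3: α=-3, u≡1; β=-5, v≡1 (mod 3); (1|3)=+1, (1|3)=+1; sign (−1)^1·+1^-5·+1^-3 = -1.
(a,b)_13: α=1, u≡7; β=3, v≡9 (mod 13); (7|13)=-1, (9|13)=+1; sign (−1)^0·-1^3·+1^1 = -1.
(a,b)_19: α=1, u≡3; β=3, v≡2 (mod 19); (3|19)=-1, (2|19)=-1; sign (−1)^1·-1^3·-1^1 = -1.
(-12597, -3705 / ℚ) ramifies at {2, 3, 5, 13, 19, ∞}: a division algebra.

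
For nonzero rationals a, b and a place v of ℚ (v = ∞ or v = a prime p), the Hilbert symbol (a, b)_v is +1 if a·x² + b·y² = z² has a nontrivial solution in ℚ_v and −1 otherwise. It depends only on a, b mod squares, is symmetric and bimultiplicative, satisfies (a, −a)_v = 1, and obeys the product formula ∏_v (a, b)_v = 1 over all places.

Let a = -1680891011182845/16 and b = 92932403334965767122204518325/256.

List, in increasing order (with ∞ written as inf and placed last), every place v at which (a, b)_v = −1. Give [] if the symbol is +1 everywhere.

[5, 17]

(a, b) ≡ (-5, 79373) mod (ℚ^×)²; places V = {2, 3, 5, 7, 11, 17, 23, 29, 37, ∞}.
(a,b)_5: α=1, u≡1; β=2, v≡3 (mod 5); (1|5)=+1, (3|5)=-1; sign (−1)^0·+1^2·-1^1 = -1.
(a,b)_37: α=0, u≡8; β=2, v≡2 (mod 37); (8|37)=-1, (2|37)=-1; sign (−1)^0·-1^2·-1^0 = +1.
(a,b)_3: α=2, u≡1; β=2, v≡2 (mod 3); (1|3)=+1, (2|3)=-1; sign (−1)^0·+1^2·-1^2 = +1.
(a,b)_29: α=2, u≡22; β=5, v≡15 (mod 29); (22|29)=+1, (15|29)=-1; sign (−1)^0·+1^5·-1^2 = +1.
(a,b)_7: α=4, u≡4; β=5, v≡3 (mod 7); (4|7)=+1, (3|7)=-1; sign (−1)^0·+1^5·-1^4 = +1.
(a,b)_17: α=2, u≡14; β=3, v≡6 (mod 17); (14|17)=-1, (6|17)=-1; sign (−1)^0·-1^3·-1^2 = -1.
(a,b)_23: α=2, u≡4; β=3, v≡3 (mod 23); (4|23)=+1, (3|23)=+1; sign (−1)^0·+1^3·+1^2 = +1.
(a,b)_2: α=-4, β=-8; u≡3, v≡5 (mod 8); ε(u)ε(v)=1·0, αω(v)=-4·1, βω(u)=-8·1; sum ≡ 0  ⇒  +1.
(a,b)_11: α=2, u≡2; β=4, v≡7 (mod 11); (2|11)=-1, (7|11)=-1; sign (−1)^0·-1^4·-1^2 = +1.
(a,b)_∞: sgn(-5)=−, sgn(79373)=+, so +1.
Ram(-5, 79373) = {5, 17}; no ℚ_5-point on the conic.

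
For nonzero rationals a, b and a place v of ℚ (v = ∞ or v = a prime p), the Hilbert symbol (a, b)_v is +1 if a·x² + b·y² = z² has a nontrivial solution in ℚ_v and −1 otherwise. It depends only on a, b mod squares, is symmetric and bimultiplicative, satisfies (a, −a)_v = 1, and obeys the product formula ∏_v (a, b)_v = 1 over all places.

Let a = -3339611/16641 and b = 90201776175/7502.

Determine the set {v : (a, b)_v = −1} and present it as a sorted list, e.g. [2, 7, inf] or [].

(a, b) ≡ (-11, 77314) mod (ℚ^×)²; places V = {2, 3, 5, 7, 11, 19, 29, 31, 43, ∞}.
(a,b)_43: α=-2, u≡3; β=1, v≡25 (mod 43); (3|43)=-1, (25|43)=+1; sign (−1)^0·-1^1·+1^-2 = -1.
(a,b)_31: α=0, u≡2; β=-1, v≡19 (mod 31); (2|31)=+1, (19|31)=+1; sign (−1)^0·+1^-1·+1^0 = +1.
(a,b)_29: α=2, u≡17; β=1, v≡10 (mod 29); (17|29)=-1, (10|29)=-1; sign (−1)^0·-1^1·-1^2 = -1.
(a,b)_2: α=0, β=-1; u≡5, v≡1 (mod 8); ε(u)ε(v)=0·0, αω(v)=0·0, βω(u)=-1·1; sum ≡ 1  ⇒  -1.
(a,b)_∞: sgn(-11)=−, sgn(77314)=+, so +1.
(a,b)_19: α=2, u≡12; β=0, v≡13 (mod 19); (12|19)=-1, (13|19)=-1; sign (−1)^0·-1^0·-1^2 = +1.
(a,b)_7: α=0, u≡6; β=2, v≡6 (mod 7); (6|7)=-1, (6|7)=-1; sign (−1)^0·-1^2·-1^0 = +1.
(a,b)_11: α=1, u≡6; β=-2, v≡7 (mod 11); (6|11)=-1, (7|11)=-1; sign (−1)^0·-1^-2·-1^1 = -1.
(a,b)_5: α=0, u≡4; β=2, v≡1 (mod 5); (4|5)=+1, (1|5)=+1; sign (−1)^0·+1^2·+1^0 = +1.
(a,b)_3: α=-2, u≡1; β=10, v≡1 (mod 3); (1|3)=+1, (1|3)=+1; sign (−1)^0·+1^10·+1^-2 = +1.
|Ram(-11, 77314)| = 4, even; anisotropic at {2, 11, 29, 43}.

[2, 11, 29, 43]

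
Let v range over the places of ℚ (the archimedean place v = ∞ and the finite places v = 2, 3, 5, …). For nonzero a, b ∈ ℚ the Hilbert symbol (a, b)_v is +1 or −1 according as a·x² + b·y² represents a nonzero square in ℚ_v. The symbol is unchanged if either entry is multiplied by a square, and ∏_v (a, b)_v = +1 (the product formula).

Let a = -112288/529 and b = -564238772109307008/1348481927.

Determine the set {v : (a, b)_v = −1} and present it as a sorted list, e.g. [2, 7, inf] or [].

[2, 17, 23, inf]

Mod squares: a ≡ -58, b ≡ -839086. Check v ∈ {∞, 2, 3, 7, 11, 13, 17, 19, 23, 29, 31, 37}.
v=2: v_2(a)=5, v_2(b)=7; units ≡ 3, 1 (mod 8); ε·ε+αω+βω = 1·0+5·0+7·1 ≡ 1  ⇒  (a,b)_2 = -1.
v=31: a=31^0·(≡28), b=31^-2·(≡15) mod 31; (28|31)=+1, (15|31)=-1; (−1)^{0·-2·15}·(+1)^-2·(-1)^0 = +1.
v=19: a=19^0·(≡12), b=19^-2·(≡11) mod 19; (12|19)=-1, (11|19)=+1; (−1)^{0·-2·9}·(-1)^-2·(+1)^0 = +1.
v=23: a=23^-2·(≡21), b=23^-1·(≡17) mod 23; (21|23)=-1, (17|23)=-1; (−1)^{-2·-1·11}·(-1)^-1·(-1)^-2 = -1.
v=13: a=13^0·(≡5), b=13^-2·(≡10) mod 13; (5|13)=-1, (10|13)=+1; (−1)^{0·-2·6}·(-1)^-2·(+1)^0 = +1.
v=3: a=3^0·(≡2), b=3^10·(≡2) mod 3; (2|3)=-1, (2|3)=-1; (−1)^{0·10·1}·(-1)^10·(-1)^0 = +1.
v=37: a=37^0·(≡4), b=37^1·(≡12) mod 37; (4|37)=+1, (12|37)=+1; (−1)^{0·1·18}·(+1)^1·(+1)^0 = +1.
v=11: a=11^2·(≡7), b=11^0·(≡1) mod 11; (7|11)=-1, (1|11)=+1; (−1)^{2·0·5}·(-1)^0·(+1)^2 = +1.
v=7: a=7^0·(≡5), b=7^2·(≡2) mod 7; (5|7)=-1, (2|7)=+1; (−1)^{0·2·3}·(-1)^2·(+1)^0 = +1.
v=29: a=29^1·(≡2), b=29^1·(≡27) mod 29; (2|29)=-1, (27|29)=-1; (−1)^{1·1·14}·(-1)^1·(-1)^1 = +1.
v=17: a=17^0·(≡7), b=17^5·(≡10) mod 17; (7|17)=-1, (10|17)=-1; (−1)^{0·5·8}·(-1)^5·(-1)^0 = -1.
v=∞: -58 < 0 and -839086 < 0  ⇒  (a,b)_∞ = -1.
Ram(-58, -839086) = {2, 17, 23, ∞}; no ℚ_2-point on the conic.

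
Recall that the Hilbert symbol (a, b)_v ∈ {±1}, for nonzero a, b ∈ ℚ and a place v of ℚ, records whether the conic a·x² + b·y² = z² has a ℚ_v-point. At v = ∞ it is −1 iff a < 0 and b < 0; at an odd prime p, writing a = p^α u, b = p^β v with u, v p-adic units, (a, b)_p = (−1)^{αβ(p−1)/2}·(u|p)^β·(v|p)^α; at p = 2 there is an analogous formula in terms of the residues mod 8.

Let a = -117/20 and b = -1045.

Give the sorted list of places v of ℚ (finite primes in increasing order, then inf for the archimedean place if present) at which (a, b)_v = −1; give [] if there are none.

Mod squares: a ≡ -65, b ≡ -1045. Check v ∈ {∞, 2, 3, 5, 11, 13, 19}.
v=∞: -65 < 0 and -1045 < 0  ⇒  (a,b)_∞ = -1.
v=2: v_2(a)=-2, v_2(b)=0; units ≡ 7, 3 (mod 8); ε·ε+αω+βω = 1·1+-2·1+0·0 ≡ 1  ⇒  (a,b)_2 = -1.
v=3: a=3^2·(≡1), b=3^0·(≡2) mod 3; (1|3)=+1, (2|3)=-1; (−1)^{2·0·1}·(+1)^0·(-1)^2 = +1.
v=5: a=5^-1·(≡2), b=5^1·(≡1) mod 5; (2|5)=-1, (1|5)=+1; (−1)^{-1·1·2}·(-1)^1·(+1)^-1 = -1.
v=19: a=19^0·(≡16), b=19^1·(≡2) mod 19; (16|19)=+1, (2|19)=-1; (−1)^{0·1·9}·(+1)^1·(-1)^0 = +1.
v=13: a=13^1·(≡8), b=13^0·(≡8) mod 13; (8|13)=-1, (8|13)=-1; (−1)^{1·0·6}·(-1)^0·(-1)^1 = -1.
v=11: a=11^0·(≡9), b=11^1·(≡4) mod 11; (9|11)=+1, (4|11)=+1; (−1)^{0·1·5}·(+1)^1·(+1)^0 = +1.
(-65, -1045 / ℚ) ramifies at {2, 5, 13, ∞}: a division algebra.

[2, 5, 13, inf]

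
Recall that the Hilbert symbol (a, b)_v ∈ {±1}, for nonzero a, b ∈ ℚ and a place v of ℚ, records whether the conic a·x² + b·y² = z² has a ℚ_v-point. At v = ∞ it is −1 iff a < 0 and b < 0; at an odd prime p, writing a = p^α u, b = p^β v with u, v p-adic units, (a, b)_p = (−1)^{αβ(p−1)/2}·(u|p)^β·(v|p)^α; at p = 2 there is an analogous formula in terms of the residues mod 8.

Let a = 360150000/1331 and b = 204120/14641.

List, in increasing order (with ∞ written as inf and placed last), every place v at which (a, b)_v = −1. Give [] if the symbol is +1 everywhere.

(a, b) ≡ (165, 70) mod (ℚ^×)²; places V = {2, 3, 5, 7, 11, ∞}.
(a,b)_7: α=4, u≡4; β=1, v≡3 (mod 7); (4|7)=+1, (3|7)=-1; sign (−1)^0·+1^1·-1^4 = +1.
(a,b)_5: α=5, u≡3; β=1, v≡4 (mod 5); (3|5)=-1, (4|5)=+1; sign (−1)^0·-1^1·+1^5 = -1.
(a,b)_∞: sgn(165)=+, sgn(70)=+, so +1.
(a,b)_2: α=4, β=3; u≡5, v≡3 (mod 8); ε(u)ε(v)=0·1, αω(v)=4·1, βω(u)=3·1; sum ≡ 1  ⇒  -1.
(a,b)_3: α=1, u≡1; β=6, v≡1 (mod 3); (1|3)=+1, (1|3)=+1; sign (−1)^0·+1^6·+1^1 = +1.
(a,b)_11: α=-3, u≡1; β=-4, v≡4 (mod 11); (1|11)=+1, (4|11)=+1; sign (−1)^0·+1^-4·+1^-3 = +1.
Ram(165, 70) = {2, 5}; no ℚ_2-point on the conic.

[2, 5]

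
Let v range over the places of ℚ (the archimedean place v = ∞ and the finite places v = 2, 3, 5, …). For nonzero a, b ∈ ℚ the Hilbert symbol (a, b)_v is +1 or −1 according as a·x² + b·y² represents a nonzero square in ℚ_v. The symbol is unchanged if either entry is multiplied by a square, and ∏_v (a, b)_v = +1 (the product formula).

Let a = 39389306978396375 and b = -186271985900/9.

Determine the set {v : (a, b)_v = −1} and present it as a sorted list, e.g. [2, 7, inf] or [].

Mod squares: a ≡ 455, b ≡ -11. Check v ∈ {∞, 2, 3, 5, 7, 11, 13}.
v=11: a=11^4·(≡1), b=11^3·(≡7) mod 11; (1|11)=+1, (7|11)=-1; (−1)^{4·3·5}·(+1)^3·(-1)^4 = +1.
v=3: a=3^0·(≡2), b=3^-2·(≡1) mod 3; (2|3)=-1, (1|3)=+1; (−1)^{0·-2·1}·(-1)^-2·(+1)^0 = +1.
v=2: v_2(a)=0, v_2(b)=2; units ≡ 7, 5 (mod 8); ε·ε+αω+βω = 1·0+0·1+2·0 ≡ 0  ⇒  (a,b)_2 = +1.
v=∞: 455 > 0 and -11 < 0  ⇒  (a,b)_∞ = +1.
v=5: a=5^3·(≡1), b=5^2·(≡1) mod 5; (1|5)=+1, (1|5)=+1; (−1)^{3·2·2}·(+1)^2·(+1)^3 = +1.
v=7: a=7^3·(≡4), b=7^2·(≡6) mod 7; (4|7)=+1, (6|7)=-1; (−1)^{3·2·3}·(+1)^2·(-1)^3 = -1.
v=13: a=13^7·(≡3), b=13^4·(≡2) mod 13; (3|13)=+1, (2|13)=-1; (−1)^{7·4·6}·(+1)^4·(-1)^7 = -1.
Ram(455, -11) = {7, 13}; no ℚ_7-point on the conic.

[7, 13]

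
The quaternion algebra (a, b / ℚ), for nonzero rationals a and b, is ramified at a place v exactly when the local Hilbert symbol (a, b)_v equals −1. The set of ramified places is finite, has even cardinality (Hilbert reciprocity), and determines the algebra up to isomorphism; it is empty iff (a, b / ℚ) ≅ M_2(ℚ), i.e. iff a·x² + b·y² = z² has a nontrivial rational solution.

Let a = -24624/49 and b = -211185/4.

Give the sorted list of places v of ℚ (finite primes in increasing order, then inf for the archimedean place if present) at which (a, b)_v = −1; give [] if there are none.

Mod squares: a ≡ -19, b ≡ -65. Check v ∈ {∞, 2, 3, 5, 7, 13, 19}.
v=5: a=5^0·(≡4), b=5^1·(≡2) mod 5; (4|5)=+1, (2|5)=-1; (−1)^{0·1·2}·(+1)^1·(-1)^0 = +1.
v=7: a=7^-2·(≡2), b=7^0·(≡3) mod 7; (2|7)=+1, (3|7)=-1; (−1)^{-2·0·3}·(+1)^0·(-1)^-2 = +1.
v=19: a=19^1·(≡10), b=19^2·(≡1) mod 19; (10|19)=-1, (1|19)=+1; (−1)^{1·2·9}·(-1)^2·(+1)^1 = +1.
v=2: v_2(a)=4, v_2(b)=-2; units ≡ 5, 7 (mod 8); ε·ε+αω+βω = 0·1+4·0+-2·1 ≡ 0  ⇒  (a,b)_2 = +1.
v=3: a=3^4·(≡2), b=3^2·(≡1) mod 3; (2|3)=-1, (1|3)=+1; (−1)^{4·2·1}·(-1)^2·(+1)^4 = +1.
v=∞: -19 < 0 and -65 < 0  ⇒  (a,b)_∞ = -1.
v=13: a=13^0·(≡5), b=13^1·(≡11) mod 13; (5|13)=-1, (11|13)=-1; (−1)^{0·1·6}·(-1)^1·(-1)^0 = -1.
(-19, -65 / ℚ) ramifies at {13, ∞}: a division algebra.

[13, inf]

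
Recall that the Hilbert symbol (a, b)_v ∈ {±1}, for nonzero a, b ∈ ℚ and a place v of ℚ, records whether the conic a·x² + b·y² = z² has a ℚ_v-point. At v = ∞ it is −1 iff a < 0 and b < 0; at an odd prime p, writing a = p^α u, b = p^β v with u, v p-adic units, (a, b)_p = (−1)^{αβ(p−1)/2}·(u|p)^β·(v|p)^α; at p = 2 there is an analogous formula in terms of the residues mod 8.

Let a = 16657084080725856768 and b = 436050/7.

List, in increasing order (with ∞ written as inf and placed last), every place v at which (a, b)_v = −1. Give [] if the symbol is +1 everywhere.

[13, 17]

(a, b) ≡ (1939938, 13566) mod (ℚ^×)²; places V = {2, 3, 5, 7, 11, 13, 17, 19, ∞}.
(a,b)_2: α=9, β=1; u≡1, v≡7 (mod 8); ε(u)ε(v)=0·1, αω(v)=9·0, βω(u)=1·0; sum ≡ 0  ⇒  +1.
(a,b)_3: α=9, u≡2; β=3, v≡1 (mod 3); (2|3)=-1, (1|3)=+1; sign (−1)^1·-1^3·+1^9 = +1.
(a,b)_5: α=0, u≡3; β=2, v≡1 (mod 5); (3|5)=-1, (1|5)=+1; sign (−1)^0·-1^2·+1^0 = +1.
(a,b)_17: α=3, u≡12; β=1, v≡2 (mod 17); (12|17)=-1, (2|17)=+1; sign (−1)^0·-1^1·+1^3 = -1.
(a,b)_11: α=1, u≡6; β=0, v≡3 (mod 11); (6|11)=-1, (3|11)=+1; sign (−1)^0·-1^0·+1^1 = +1.
(a,b)_19: α=3, u≡15; β=1, v≡16 (mod 19); (15|19)=-1, (16|19)=+1; sign (−1)^1·-1^1·+1^3 = +1.
(a,b)_∞: sgn(1939938)=+, sgn(13566)=+, so +1.
(a,b)_13: α=1, u≡10; β=0, v≡8 (mod 13); (10|13)=+1, (8|13)=-1; sign (−1)^0·+1^0·-1^1 = -1.
(a,b)_7: α=3, u≡4; β=-1, v≡6 (mod 7); (4|7)=+1, (6|7)=-1; sign (−1)^1·+1^-1·-1^3 = +1.
(1939938, 13566 / ℚ) ramifies at {13, 17}: a division algebra.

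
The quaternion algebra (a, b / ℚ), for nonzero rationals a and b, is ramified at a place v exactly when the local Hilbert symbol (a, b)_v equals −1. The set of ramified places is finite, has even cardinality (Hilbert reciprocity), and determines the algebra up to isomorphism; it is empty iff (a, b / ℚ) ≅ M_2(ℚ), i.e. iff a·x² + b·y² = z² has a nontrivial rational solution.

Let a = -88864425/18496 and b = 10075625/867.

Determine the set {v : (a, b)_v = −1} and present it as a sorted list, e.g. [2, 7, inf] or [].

[2, 19, 41, 47]

(a, b) ≡ (-2337, 987) mod (ℚ^×)²; places V = {2, 3, 5, 7, 13, 17, 19, 41, 47, ∞}.
(a,b)_19: α=1, u≡13; β=0, v≡8 (mod 19); (13|19)=-1, (8|19)=-1; sign (−1)^0·-1^0·-1^1 = -1.
(a,b)_5: α=2, u≡3; β=4, v≡3 (mod 5); (3|5)=-1, (3|5)=-1; sign (−1)^0·-1^4·-1^2 = +1.
(a,b)_13: α=2, u≡9; β=0, v≡3 (mod 13); (9|13)=+1, (3|13)=+1; sign (−1)^0·+1^0·+1^2 = +1.
(a,b)_∞: sgn(-2337)=−, sgn(987)=+, so +1.
(a,b)_3: α=3, u≡1; β=-1, v≡2 (mod 3); (1|3)=+1, (2|3)=-1; sign (−1)^1·+1^-1·-1^3 = +1.
(a,b)_7: α=0, u≡4; β=3, v≡4 (mod 7); (4|7)=+1, (4|7)=+1; sign (−1)^0·+1^3·+1^0 = +1.
(a,b)_17: α=-2, u≡9; β=-2, v≡16 (mod 17); (9|17)=+1, (16|17)=+1; sign (−1)^0·+1^-2·+1^-2 = +1.
(a,b)_2: α=-6, β=0; u≡7, v≡3 (mod 8); ε(u)ε(v)=1·1, αω(v)=-6·1, βω(u)=0·0; sum ≡ 1  ⇒  -1.
(a,b)_41: α=1, u≡8; β=0, v≡27 (mod 41); (8|41)=+1, (27|41)=-1; sign (−1)^0·+1^0·-1^1 = -1.
(a,b)_47: α=0, u≡33; β=1, v≡25 (mod 47); (33|47)=-1, (25|47)=+1; sign (−1)^0·-1^1·+1^0 = -1.
(-2337, 987 / ℚ) ramifies at {2, 19, 41, 47}: a division algebra.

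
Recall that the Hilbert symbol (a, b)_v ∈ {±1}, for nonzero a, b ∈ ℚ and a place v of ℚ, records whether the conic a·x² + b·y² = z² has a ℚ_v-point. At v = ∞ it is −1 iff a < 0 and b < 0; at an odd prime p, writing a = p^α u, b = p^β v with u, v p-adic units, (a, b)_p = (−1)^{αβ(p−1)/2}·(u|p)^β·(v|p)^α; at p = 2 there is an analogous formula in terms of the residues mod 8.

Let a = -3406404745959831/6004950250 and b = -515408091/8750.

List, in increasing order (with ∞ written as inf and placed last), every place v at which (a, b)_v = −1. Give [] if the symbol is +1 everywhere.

Mod squares: a ≡ -1190, b ≡ -714. Check v ∈ {∞, 2, 3, 5, 7, 11, 13, 17, 29}.
v=2: v_2(a)=-1, v_2(b)=-1; units ≡ 5, 3 (mod 8); ε·ε+αω+βω = 0·1+-1·1+-1·1 ≡ 0  ⇒  (a,b)_2 = +1.
v=7: a=7^1·(≡3), b=7^-1·(≡3) mod 7; (3|7)=-1, (3|7)=-1; (−1)^{1·-1·3}·(-1)^-1·(-1)^1 = -1.
v=13: a=13^-4·(≡8), b=13^0·(≡10) mod 13; (8|13)=-1, (10|13)=+1; (−1)^{-4·0·6}·(-1)^0·(+1)^-4 = +1.
v=∞: -1190 < 0 and -714 < 0  ⇒  (a,b)_∞ = -1.
v=17: a=17^7·(≡4), b=17^5·(≡8) mod 17; (4|17)=+1, (8|17)=+1; (−1)^{7·5·8}·(+1)^5·(+1)^7 = +1.
v=5: a=5^-3·(≡2), b=5^-4·(≡1) mod 5; (2|5)=-1, (1|5)=+1; (−1)^{-3·-4·2}·(-1)^-4·(+1)^-3 = +1.
v=11: a=11^4·(≡9), b=11^2·(≡5) mod 11; (9|11)=+1, (5|11)=+1; (−1)^{4·2·5}·(+1)^2·(+1)^4 = +1.
v=3: a=3^4·(≡1), b=3^1·(≡2) mod 3; (1|3)=+1, (2|3)=-1; (−1)^{4·1·1}·(+1)^1·(-1)^4 = +1.
v=29: a=29^-2·(≡28), b=29^0·(≡21) mod 29; (28|29)=+1, (21|29)=-1; (−1)^{-2·0·14}·(+1)^0·(-1)^-2 = +1.
|Ram(-1190, -714)| = 2, even; anisotropic at {7, ∞}.

[7, inf]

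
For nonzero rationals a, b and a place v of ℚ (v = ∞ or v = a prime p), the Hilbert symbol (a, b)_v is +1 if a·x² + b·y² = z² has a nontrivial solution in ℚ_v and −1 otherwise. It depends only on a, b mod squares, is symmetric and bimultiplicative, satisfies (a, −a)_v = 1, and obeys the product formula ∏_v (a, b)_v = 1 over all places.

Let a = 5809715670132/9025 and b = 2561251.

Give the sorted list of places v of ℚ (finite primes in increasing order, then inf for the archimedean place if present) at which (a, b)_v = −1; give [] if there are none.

[7, 11, 17, 23, 31, 37]

(a, b) ≡ (4614973, 2561251) mod (ℚ^×)²; places V = {2, 3, 5, 7, 11, 17, 19, 23, 29, 31, 37, ∞}.
(a,b)_3: α=2, u≡1; β=0, v≡1 (mod 3); (1|3)=+1, (1|3)=+1; sign (−1)^0·+1^0·+1^2 = +1.
(a,b)_∞: sgn(4614973)=+, sgn(2561251)=+, so +1.
(a,b)_31: α=0, u≡27; β=1, v≡6 (mod 31); (27|31)=-1, (6|31)=-1; sign (−1)^0·-1^1·-1^0 = -1.
(a,b)_37: α=1, u≡15; β=1, v≡33 (mod 37); (15|37)=-1, (33|37)=+1; sign (−1)^0·-1^1·+1^1 = -1.
(a,b)_2: α=2, β=0; u≡5, v≡3 (mod 8); ε(u)ε(v)=0·1, αω(v)=2·1, βω(u)=0·1; sum ≡ 0  ⇒  +1.
(a,b)_19: α=-2, u≡1; β=0, v≡13 (mod 19); (1|19)=+1, (13|19)=-1; sign (−1)^0·+1^0·-1^-2 = +1.
(a,b)_23: α=1, u≡10; β=0, v≡17 (mod 23); (10|23)=-1, (17|23)=-1; sign (−1)^0·-1^0·-1^1 = -1.
(a,b)_17: α=3, u≡8; β=0, v≡14 (mod 17); (8|17)=+1, (14|17)=-1; sign (−1)^0·+1^0·-1^3 = -1.
(a,b)_5: α=-2, u≡2; β=0, v≡1 (mod 5); (2|5)=-1, (1|5)=+1; sign (−1)^0·-1^0·+1^-2 = +1.
(a,b)_11: α=3, u≡1; β=1, v≡4 (mod 11); (1|11)=+1, (4|11)=+1; sign (−1)^1·+1^1·+1^3 = -1.
(a,b)_7: α=0, u≡5; β=1, v≡3 (mod 7); (5|7)=-1, (3|7)=-1; sign (−1)^0·-1^1·-1^0 = -1.
(a,b)_29: α=1, u≡15; β=1, v≡14 (mod 29); (15|29)=-1, (14|29)=-1; sign (−1)^0·-1^1·-1^1 = +1.
(4614973, 2561251 / ℚ) ramifies at {7, 11, 17, 23, 31, 37}: a division algebra.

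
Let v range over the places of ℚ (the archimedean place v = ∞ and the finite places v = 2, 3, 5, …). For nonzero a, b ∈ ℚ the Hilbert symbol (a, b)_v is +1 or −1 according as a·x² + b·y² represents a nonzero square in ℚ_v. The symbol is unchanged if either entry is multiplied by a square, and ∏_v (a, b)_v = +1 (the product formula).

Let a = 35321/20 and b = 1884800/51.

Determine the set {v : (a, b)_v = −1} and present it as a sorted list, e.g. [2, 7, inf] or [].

Mod squares: a ≡ 1045, b ≡ 60078. Check v ∈ {∞, 2, 3, 5, 11, 13, 17, 19, 31}.
v=2: v_2(a)=-2, v_2(b)=7; units ≡ 5, 7 (mod 8); ε·ε+αω+βω = 0·1+-2·0+7·1 ≡ 1  ⇒  (a,b)_2 = -1.
v=5: a=5^-1·(≡4), b=5^2·(≡2) mod 5; (4|5)=+1, (2|5)=-1; (−1)^{-1·2·2}·(+1)^2·(-1)^-1 = -1.
v=13: a=13^2·(≡2), b=13^0·(≡5) mod 13; (2|13)=-1, (5|13)=-1; (−1)^{2·0·6}·(-1)^0·(-1)^2 = +1.
v=17: a=17^0·(≡4), b=17^-1·(≡9) mod 17; (4|17)=+1, (9|17)=+1; (−1)^{0·-1·8}·(+1)^-1·(+1)^0 = +1.
v=11: a=11^1·(≡6), b=11^0·(≡7) mod 11; (6|11)=-1, (7|11)=-1; (−1)^{1·0·5}·(-1)^0·(-1)^1 = -1.
v=3: a=3^0·(≡1), b=3^-1·(≡1) mod 3; (1|3)=+1, (1|3)=+1; (−1)^{0·-1·1}·(+1)^-1·(+1)^0 = +1.
v=19: a=19^1·(≡16), b=19^1·(≡3) mod 19; (16|19)=+1, (3|19)=-1; (−1)^{1·1·9}·(+1)^1·(-1)^1 = +1.
v=∞: 1045 > 0 and 60078 > 0  ⇒  (a,b)_∞ = +1.
v=31: a=31^0·(≡13), b=31^1·(≡2) mod 31; (13|31)=-1, (2|31)=+1; (−1)^{0·1·15}·(-1)^1·(+1)^0 = -1.
(1045, 60078 / ℚ) ramifies at {2, 5, 11, 31}: a division algebra.

[2, 5, 11, 31]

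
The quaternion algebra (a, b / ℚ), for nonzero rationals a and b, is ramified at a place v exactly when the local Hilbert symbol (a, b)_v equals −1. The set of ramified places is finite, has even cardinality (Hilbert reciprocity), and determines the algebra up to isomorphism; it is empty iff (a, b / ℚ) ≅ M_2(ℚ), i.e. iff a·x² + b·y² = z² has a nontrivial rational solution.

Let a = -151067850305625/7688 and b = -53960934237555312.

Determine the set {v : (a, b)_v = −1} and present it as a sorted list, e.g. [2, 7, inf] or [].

Mod squares: a ≡ -1122, b ≡ -9367. Check v ∈ {∞, 2, 3, 5, 11, 17, 19, 29, 31, 37}.
v=17: a=17^3·(≡8), b=17^1·(≡3) mod 17; (8|17)=+1, (3|17)=-1; (−1)^{3·1·8}·(+1)^1·(-1)^3 = -1.
v=∞: -1122 < 0 and -9367 < 0  ⇒  (a,b)_∞ = -1.
v=37: a=37^2·(≡3), b=37^0·(≡20) mod 37; (3|37)=+1, (20|37)=-1; (−1)^{2·0·18}·(+1)^0·(-1)^2 = +1.
v=2: v_2(a)=-3, v_2(b)=4; units ≡ 7, 1 (mod 8); ε·ε+αω+βω = 1·0+-3·0+4·0 ≡ 0  ⇒  (a,b)_2 = +1.
v=19: a=19^0·(≡2), b=19^3·(≡11) mod 19; (2|19)=-1, (11|19)=+1; (−1)^{0·3·9}·(-1)^3·(+1)^0 = -1.
v=5: a=5^4·(≡2), b=5^0·(≡3) mod 5; (2|5)=-1, (3|5)=-1; (−1)^{4·0·2}·(-1)^0·(-1)^4 = +1.
v=31: a=31^-2·(≡28), b=31^0·(≡24) mod 31; (28|31)=+1, (24|31)=-1; (−1)^{-2·0·15}·(+1)^0·(-1)^-2 = +1.
v=11: a=11^3·(≡2), b=11^4·(≡1) mod 11; (2|11)=-1, (1|11)=+1; (−1)^{3·4·5}·(-1)^4·(+1)^3 = +1.
v=29: a=29^0·(≡16), b=29^3·(≡13) mod 29; (16|29)=+1, (13|29)=+1; (−1)^{0·3·14}·(+1)^3·(+1)^0 = +1.
v=3: a=3^3·(≡1), b=3^4·(≡2) mod 3; (1|3)=+1, (2|3)=-1; (−1)^{3·4·1}·(+1)^4·(-1)^3 = -1.
(-1122, -9367 / ℚ) ramifies at {3, 17, 19, ∞}: a division algebra.

[3, 17, 19, inf]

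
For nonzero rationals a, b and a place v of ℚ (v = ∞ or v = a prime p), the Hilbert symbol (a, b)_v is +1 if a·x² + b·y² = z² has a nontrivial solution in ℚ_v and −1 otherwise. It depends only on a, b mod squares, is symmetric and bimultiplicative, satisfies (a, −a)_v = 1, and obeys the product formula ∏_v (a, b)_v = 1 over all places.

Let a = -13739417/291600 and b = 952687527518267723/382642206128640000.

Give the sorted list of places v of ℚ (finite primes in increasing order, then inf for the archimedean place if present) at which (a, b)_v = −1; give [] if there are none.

[2, 17]

(a, b) ≡ (-17, 1547) mod (ℚ^×)²; places V = {2, 3, 5, 7, 13, 17, 29, 31, 37, 43, ∞}.
(a,b)_43: α=0, u≡27; β=-2, v≡7 (mod 43); (27|43)=-1, (7|43)=-1; sign (−1)^0·-1^-2·-1^0 = +1.
(a,b)_13: α=0, u≡1; β=1, v≡5 (mod 13); (1|13)=+1, (5|13)=-1; sign (−1)^0·+1^1·-1^0 = +1.
(a,b)_29: α=2, u≡27; β=0, v≡17 (mod 29); (27|29)=-1, (17|29)=-1; sign (−1)^0·-1^0·-1^2 = +1.
(a,b)_2: α=-4, β=-12; u≡7, v≡3 (mod 8); ε(u)ε(v)=1·1, αω(v)=-4·1, βω(u)=-12·0; sum ≡ 1  ⇒  -1.
(a,b)_31: α=2, u≡4; β=6, v≡16 (mod 31); (4|31)=+1, (16|31)=+1; sign (−1)^0·+1^6·+1^2 = +1.
(a,b)_37: α=0, u≡5; β=-2, v≡34 (mod 37); (5|37)=-1, (34|37)=+1; sign (−1)^0·-1^-2·+1^0 = +1.
(a,b)_5: α=-2, u≡2; β=-4, v≡2 (mod 5); (2|5)=-1, (2|5)=-1; sign (−1)^0·-1^-4·-1^-2 = +1.
(a,b)_17: α=1, u≡4; β=3, v≡5 (mod 17); (4|17)=+1, (5|17)=-1; sign (−1)^0·+1^3·-1^1 = -1.
(a,b)_∞: sgn(-17)=−, sgn(1547)=+, so +1.
(a,b)_3: α=-6, u≡1; β=-10, v≡2 (mod 3); (1|3)=+1, (2|3)=-1; sign (−1)^0·+1^-10·-1^-6 = +1.
(a,b)_7: α=0, u≡1; β=5, v≡2 (mod 7); (1|7)=+1, (2|7)=+1; sign (−1)^0·+1^5·+1^0 = +1.
(-17, 1547 / ℚ) ramifies at {2, 17}: a division algebra.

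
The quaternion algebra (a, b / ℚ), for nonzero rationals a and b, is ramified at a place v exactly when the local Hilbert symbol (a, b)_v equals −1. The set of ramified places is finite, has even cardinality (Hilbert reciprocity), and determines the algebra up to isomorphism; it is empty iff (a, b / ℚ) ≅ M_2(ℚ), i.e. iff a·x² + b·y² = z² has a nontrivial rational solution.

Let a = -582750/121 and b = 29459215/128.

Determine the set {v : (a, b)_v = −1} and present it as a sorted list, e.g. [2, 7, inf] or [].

[5, 19]

(a, b) ≡ (-2590, 203870) mod (ℚ^×)²; places V = {2, 3, 5, 7, 11, 17, 19, 29, 37, ∞}.
(a,b)_∞: sgn(-2590)=−, sgn(203870)=+, so +1.
(a,b)_3: α=2, u≡2; β=0, v≡2 (mod 3); (2|3)=-1, (2|3)=-1; sign (−1)^0·-1^0·-1^2 = +1.
(a,b)_37: α=1, u≡16; β=1, v≡30 (mod 37); (16|37)=+1, (30|37)=+1; sign (−1)^0·+1^1·+1^1 = +1.
(a,b)_2: α=1, β=-7; u≡1, v≡7 (mod 8); ε(u)ε(v)=0·1, αω(v)=1·0, βω(u)=-7·0; sum ≡ 0  ⇒  +1.
(a,b)_5: α=3, u≡3; β=1, v≡1 (mod 5); (3|5)=-1, (1|5)=+1; sign (−1)^0·-1^1·+1^3 = -1.
(a,b)_11: α=-2, u≡8; β=0, v≡7 (mod 11); (8|11)=-1, (7|11)=-1; sign (−1)^0·-1^0·-1^-2 = +1.
(a,b)_17: α=0, u≡5; β=2, v≡6 (mod 17); (5|17)=-1, (6|17)=-1; sign (−1)^0·-1^2·-1^0 = +1.
(a,b)_29: α=0, u≡1; β=1, v≡14 (mod 29); (1|29)=+1, (14|29)=-1; sign (−1)^0·+1^1·-1^0 = +1.
(a,b)_7: α=1, u≡4; β=0, v≡1 (mod 7); (4|7)=+1, (1|7)=+1; sign (−1)^0·+1^0·+1^1 = +1.
(a,b)_19: α=0, u≡8; β=1, v≡2 (mod 19); (8|19)=-1, (2|19)=-1; sign (−1)^0·-1^1·-1^0 = -1.
|Ram(-2590, 203870)| = 2, even; anisotropic at {5, 19}.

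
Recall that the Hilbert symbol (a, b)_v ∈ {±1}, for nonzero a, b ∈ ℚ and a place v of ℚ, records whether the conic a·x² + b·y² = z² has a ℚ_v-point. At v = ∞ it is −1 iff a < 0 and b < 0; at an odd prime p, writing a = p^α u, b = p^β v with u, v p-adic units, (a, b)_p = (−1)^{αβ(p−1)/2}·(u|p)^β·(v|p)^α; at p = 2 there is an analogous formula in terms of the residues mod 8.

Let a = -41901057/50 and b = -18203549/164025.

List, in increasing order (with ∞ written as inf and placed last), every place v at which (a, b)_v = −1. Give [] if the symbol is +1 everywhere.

(a, b) ≡ (-1034594, -221) mod (ℚ^×)²; places V = {2, 3, 5, 7, 11, 13, 17, 31, 37, 41, ∞}.
(a,b)_37: α=1, u≡34; β=0, v≡11 (mod 37); (34|37)=+1, (11|37)=+1; sign (−1)^0·+1^0·+1^1 = +1.
(a,b)_41: α=1, u≡17; β=2, v≡8 (mod 41); (17|41)=-1, (8|41)=+1; sign (−1)^0·-1^2·+1^1 = +1.
(a,b)_13: α=0, u≡8; β=1, v≡12 (mod 13); (8|13)=-1, (12|13)=+1; sign (−1)^0·-1^1·+1^0 = -1.
(a,b)_17: α=0, u≡1; β=1, v≡15 (mod 17); (1|17)=+1, (15|17)=+1; sign (−1)^0·+1^1·+1^0 = +1.
(a,b)_11: α=1, u≡6; β=0, v≡8 (mod 11); (6|11)=-1, (8|11)=-1; sign (−1)^0·-1^0·-1^1 = -1.
(a,b)_3: α=4, u≡1; β=-8, v≡1 (mod 3); (1|3)=+1, (1|3)=+1; sign (−1)^0·+1^-8·+1^4 = +1.
(a,b)_2: α=-1, β=0; u≡7, v≡3 (mod 8); ε(u)ε(v)=1·1, αω(v)=-1·1, βω(u)=0·0; sum ≡ 0  ⇒  +1.
(a,b)_7: α=0, u≡5; β=2, v≡3 (mod 7); (5|7)=-1, (3|7)=-1; sign (−1)^0·-1^2·-1^0 = +1.
(a,b)_∞: sgn(-1034594)=−, sgn(-221)=−, so -1.
(a,b)_31: α=1, u≡22; β=0, v≡29 (mod 31); (22|31)=-1, (29|31)=-1; sign (−1)^0·-1^0·-1^1 = -1.
(a,b)_5: α=-2, u≡4; β=-2, v≡1 (mod 5); (4|5)=+1, (1|5)=+1; sign (−1)^0·+1^-2·+1^-2 = +1.
Ram(-1034594, -221) = {11, 13, 31, ∞}; no ℚ_11-point on the conic.

[11, 13, 31, inf]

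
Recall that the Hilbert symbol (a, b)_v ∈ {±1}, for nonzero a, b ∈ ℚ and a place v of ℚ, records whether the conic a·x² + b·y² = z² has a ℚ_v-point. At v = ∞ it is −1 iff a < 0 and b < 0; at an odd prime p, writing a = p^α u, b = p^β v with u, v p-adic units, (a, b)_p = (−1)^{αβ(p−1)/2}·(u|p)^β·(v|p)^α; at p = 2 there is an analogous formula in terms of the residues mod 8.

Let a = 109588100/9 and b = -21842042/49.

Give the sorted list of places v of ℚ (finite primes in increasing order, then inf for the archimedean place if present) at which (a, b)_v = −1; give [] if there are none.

[31, 53]

(a, b) ≡ (1095881, -75578) mod (ℚ^×)²; places V = {2, 3, 5, 7, 17, 23, 29, 31, 53, ∞}.
(a,b)_7: α=0, u≡3; β=-2, v≡2 (mod 7); (3|7)=-1, (2|7)=+1; sign (−1)^0·-1^-2·+1^0 = +1.
(a,b)_17: α=0, u≡11; β=2, v≡15 (mod 17); (11|17)=-1, (15|17)=+1; sign (−1)^0·-1^2·+1^0 = +1.
(a,b)_23: α=1, u≡15; β=1, v≡13 (mod 23); (15|23)=-1, (13|23)=+1; sign (−1)^1·-1^1·+1^1 = +1.
(a,b)_2: α=2, β=1; u≡1, v≡3 (mod 8); ε(u)ε(v)=0·1, αω(v)=2·1, βω(u)=1·0; sum ≡ 0  ⇒  +1.
(a,b)_53: α=1, u≡13; β=1, v≡23 (mod 53); (13|53)=+1, (23|53)=-1; sign (−1)^0·+1^1·-1^1 = -1.
(a,b)_29: α=1, u≡19; β=0, v≡6 (mod 29); (19|29)=-1, (6|29)=+1; sign (−1)^0·-1^0·+1^1 = +1.
(a,b)_31: α=1, u≡12; β=1, v≡13 (mod 31); (12|31)=-1, (13|31)=-1; sign (−1)^1·-1^1·-1^1 = -1.
(a,b)_∞: sgn(1095881)=+, sgn(-75578)=−, so +1.
(a,b)_3: α=-2, u≡2; β=0, v≡1 (mod 3); (2|3)=-1, (1|3)=+1; sign (−1)^0·-1^0·+1^-2 = +1.
(a,b)_5: α=2, u≡1; β=0, v≡2 (mod 5); (1|5)=+1, (2|5)=-1; sign (−1)^0·+1^0·-1^2 = +1.
Ram(1095881, -75578) = {31, 53}; no ℚ_31-point on the conic.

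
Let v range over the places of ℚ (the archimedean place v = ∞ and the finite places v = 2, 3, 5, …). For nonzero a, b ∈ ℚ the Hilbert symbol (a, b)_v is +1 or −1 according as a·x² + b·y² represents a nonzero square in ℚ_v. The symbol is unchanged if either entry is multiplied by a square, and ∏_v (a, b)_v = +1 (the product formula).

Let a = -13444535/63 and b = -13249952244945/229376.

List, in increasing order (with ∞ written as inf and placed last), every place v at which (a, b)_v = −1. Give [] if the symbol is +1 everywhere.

Mod squares: a ≡ -177905, b ≡ -15470. Check v ∈ {∞, 2, 3, 5, 7, 13, 17, 23}.
v=3: a=3^-2·(≡1), b=3^4·(≡1) mod 3; (1|3)=+1, (1|3)=+1; (−1)^{-2·4·1}·(+1)^4·(+1)^-2 = +1.
v=∞: -177905 < 0 and -15470 < 0  ⇒  (a,b)_∞ = -1.
v=7: a=7^-1·(≡4), b=7^-1·(≡4) mod 7; (4|7)=+1, (4|7)=+1; (−1)^{-1·-1·3}·(+1)^-1·(+1)^-1 = -1.
v=17: a=17^1·(≡3), b=17^1·(≡9) mod 17; (3|17)=-1, (9|17)=+1; (−1)^{1·1·8}·(-1)^1·(+1)^1 = -1.
v=13: a=13^1·(≡3), b=13^1·(≡11) mod 13; (3|13)=+1, (11|13)=-1; (−1)^{1·1·6}·(+1)^1·(-1)^1 = -1.
v=2: v_2(a)=0, v_2(b)=-15; units ≡ 7, 1 (mod 8); ε·ε+αω+βω = 1·0+0·0+-15·0 ≡ 0  ⇒  (a,b)_2 = +1.
v=23: a=23^3·(≡4), b=23^6·(≡4) mod 23; (4|23)=+1, (4|23)=+1; (−1)^{3·6·11}·(+1)^6·(+1)^3 = +1.
v=5: a=5^1·(≡1), b=5^1·(≡1) mod 5; (1|5)=+1, (1|5)=+1; (−1)^{1·1·2}·(+1)^1·(+1)^1 = +1.
(-177905, -15470 / ℚ) ramifies at {7, 13, 17, ∞}: a division algebra.

[7, 13, 17, inf]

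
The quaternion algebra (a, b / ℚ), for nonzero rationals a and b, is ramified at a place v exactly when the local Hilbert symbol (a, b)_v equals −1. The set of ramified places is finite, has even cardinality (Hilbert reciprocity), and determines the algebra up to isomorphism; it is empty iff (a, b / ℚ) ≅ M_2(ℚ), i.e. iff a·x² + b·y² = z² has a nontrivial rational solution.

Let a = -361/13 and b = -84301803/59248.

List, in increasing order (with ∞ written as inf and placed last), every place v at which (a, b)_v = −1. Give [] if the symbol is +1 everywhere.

[2, 3, 13, inf]

(a, b) ≡ (-13, -21) mod (ℚ^×)²; places V = {2, 3, 7, 13, 19, 23, 31, ∞}.
(a,b)_13: α=-1, u≡3; β=0, v≡11 (mod 13); (3|13)=+1, (11|13)=-1; sign (−1)^0·+1^0·-1^-1 = -1.
(a,b)_31: α=0, u≡8; β=2, v≡1 (mod 31); (8|31)=+1, (1|31)=+1; sign (−1)^0·+1^2·+1^0 = +1.
(a,b)_23: α=0, u≡20; β=-2, v≡6 (mod 23); (20|23)=-1, (6|23)=+1; sign (−1)^0·-1^-2·+1^0 = +1.
(a,b)_19: α=2, u≡16; β=2, v≡1 (mod 19); (16|19)=+1, (1|19)=+1; sign (−1)^0·+1^2·+1^2 = +1.
(a,b)_3: α=0, u≡2; β=5, v≡2 (mod 3); (2|3)=-1, (2|3)=-1; sign (−1)^0·-1^5·-1^0 = -1.
(a,b)_∞: sgn(-13)=−, sgn(-21)=−, so -1.
(a,b)_2: α=0, β=-4; u≡3, v≡3 (mod 8); ε(u)ε(v)=1·1, αω(v)=0·1, βω(u)=-4·1; sum ≡ 1  ⇒  -1.
(a,b)_7: α=0, u≡4; β=-1, v≡2 (mod 7); (4|7)=+1, (2|7)=+1; sign (−1)^0·+1^-1·+1^0 = +1.
(-13, -21 / ℚ) ramifies at {2, 3, 13, ∞}: a division algebra.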